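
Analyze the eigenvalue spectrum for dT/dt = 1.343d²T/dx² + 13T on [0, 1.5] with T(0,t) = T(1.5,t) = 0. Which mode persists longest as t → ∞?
Eigenvalues: λₙ = 1.343n²π²/1.5² - 13.
First three modes:
  n=1: λ₁ = 1.343π²/1.5² - 13 ≈ -7.109
  n=2: λ₂ = 5.372π²/1.5² - 13 ≈ 10.564
  n=3: λ₃ = 12.087π²/1.5² - 13 ≈ 40.02
Since 1.343π²/1.5² ≈ 5.891 < 13, λ₁ < 0.
The n=1 mode grows fastest (−λₙ is largest for n=1) → dominates.
Asymptotic: T ~ c₁ sin(πx/1.5) e^{7.109t} (exponential growth at rate −λ₁ ≈ 7.109).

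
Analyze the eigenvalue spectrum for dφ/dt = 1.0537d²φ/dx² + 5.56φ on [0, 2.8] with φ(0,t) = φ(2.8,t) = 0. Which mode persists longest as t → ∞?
Eigenvalues: λₙ = 1.0537n²π²/2.8² - 5.56.
First three modes:
  n=1: λ₁ = 1.0537π²/2.8² - 5.56 ≈ -4.234
  n=2: λ₂ = 4.2148π²/2.8² - 5.56 ≈ -0.254
  n=3: λ₃ = 9.4833π²/2.8² - 5.56 ≈ 6.378
Since 1.0537π²/2.8² ≈ 1.326 < 5.56, λ₁ < 0.
The n=1 mode grows fastest (−λₙ is largest for n=1) → dominates.
Asymptotic: φ ~ c₁ sin(πx/2.8) e^{4.234t} (exponential growth at rate −λ₁ ≈ 4.234).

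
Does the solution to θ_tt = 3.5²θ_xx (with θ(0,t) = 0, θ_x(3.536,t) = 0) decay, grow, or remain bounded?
θ oscillates (no decay). Energy is conserved; the solution oscillates indefinitely as standing waves.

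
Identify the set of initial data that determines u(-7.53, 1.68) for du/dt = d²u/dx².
The entire real line. The heat equation has infinite propagation speed: any initial disturbance instantly affects all points (though exponentially small far away).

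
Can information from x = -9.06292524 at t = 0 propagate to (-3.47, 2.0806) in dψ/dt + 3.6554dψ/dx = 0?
No. Only data at x = -11.07542524 affects (-3.47, 2.0806). Advection has one-way propagation along characteristics.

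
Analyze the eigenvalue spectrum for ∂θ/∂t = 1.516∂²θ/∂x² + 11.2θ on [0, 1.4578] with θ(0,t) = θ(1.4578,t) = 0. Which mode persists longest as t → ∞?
Eigenvalues: λₙ = 1.516n²π²/1.4578² - 11.2.
First three modes:
  n=1: λ₁ = 1.516π²/1.4578² - 11.2 ≈ -4.16
  n=2: λ₂ = 6.064π²/1.4578² - 11.2 ≈ 16.962
  n=3: λ₃ = 13.644π²/1.4578² - 11.2 ≈ 52.164
Since 1.516π²/1.4578² ≈ 7.04 < 11.2, λ₁ < 0.
The n=1 mode grows fastest (−λₙ is largest for n=1) → dominates.
Asymptotic: θ ~ c₁ sin(πx/1.4578) e^{4.16t} (exponential growth at rate −λ₁ ≈ 4.16).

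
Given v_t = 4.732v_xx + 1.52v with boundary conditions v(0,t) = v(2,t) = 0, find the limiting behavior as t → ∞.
v → 0. Diffusion dominates reaction (r=1.52 < κπ²/L²≈11.68); solution decays.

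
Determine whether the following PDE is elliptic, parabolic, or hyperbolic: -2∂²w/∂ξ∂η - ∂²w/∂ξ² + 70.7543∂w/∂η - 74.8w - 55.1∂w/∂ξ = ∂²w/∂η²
Rewriting in standard form: -∂²w/∂ξ² - 2∂²w/∂ξ∂η - ∂²w/∂η² - 55.1∂w/∂ξ + 70.7543∂w/∂η - 74.8w = 0. Coefficients: A = -1, B = -2, C = -1. B² - 4AC = 0, which is zero, so the equation is parabolic.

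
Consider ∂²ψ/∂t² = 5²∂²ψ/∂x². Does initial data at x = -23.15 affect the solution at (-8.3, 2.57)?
No. The domain of dependence is [-21.15, 4.55], and -23.15 is outside this interval.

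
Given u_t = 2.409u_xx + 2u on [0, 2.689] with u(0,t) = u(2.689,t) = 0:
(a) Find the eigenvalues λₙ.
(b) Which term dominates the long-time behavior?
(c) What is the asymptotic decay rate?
Eigenvalues: λₙ = 2.409n²π²/2.689² - 2.
First three modes:
  n=1: λ₁ = 2.409π²/2.689² - 2 ≈ 1.288
  n=2: λ₂ = 9.636π²/2.689² - 2 ≈ 11.153
  n=3: λ₃ = 21.681π²/2.689² - 2 ≈ 27.594
Since 2.409π²/2.689² ≈ 3.288 > 2, all λₙ > 0.
The n=1 mode decays slowest → dominates as t → ∞.
Asymptotic: u ~ c₁ sin(πx/2.689) e^{-λ₁t} with decay rate λ₁ ≈ 1.288.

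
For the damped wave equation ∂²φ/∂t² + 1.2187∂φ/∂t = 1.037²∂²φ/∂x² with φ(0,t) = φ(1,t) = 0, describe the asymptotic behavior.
φ → 0. Damping (γ=1.2187) dissipates energy; oscillations decay exponentially.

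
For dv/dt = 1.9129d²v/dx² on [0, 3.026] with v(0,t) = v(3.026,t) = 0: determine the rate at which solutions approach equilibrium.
Eigenvalues: λₙ = 1.9129n²π²/3.026².
First three modes:
  n=1: λ₁ = 1.9129π²/3.026² ≈ 2.062
  n=2: λ₂ = 7.6516π²/3.026² ≈ 8.247 (4× faster decay)
  n=3: λ₃ = 17.2161π²/3.026² ≈ 18.557 (9× faster decay)
As t → ∞, higher modes decay exponentially faster. The n=1 mode dominates: v ~ c₁ sin(πx/3.026) e^{-λ₁t}.
Decay rate: λ₁ = 1.9129π²/3.026² ≈ 2.062.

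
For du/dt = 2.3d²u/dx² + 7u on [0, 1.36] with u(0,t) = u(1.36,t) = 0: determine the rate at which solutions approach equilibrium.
Eigenvalues: λₙ = 2.3n²π²/1.36² - 7.
First three modes:
  n=1: λ₁ = 2.3π²/1.36² - 7 ≈ 5.273
  n=2: λ₂ = 9.2π²/1.36² - 7 ≈ 42.092
  n=3: λ₃ = 20.7π²/1.36² - 7 ≈ 103.457
Since 2.3π²/1.36² ≈ 12.273 > 7, all λₙ > 0.
The n=1 mode decays slowest → dominates as t → ∞.
Asymptotic: u ~ c₁ sin(πx/1.36) e^{-λ₁t} with decay rate λ₁ ≈ 5.273.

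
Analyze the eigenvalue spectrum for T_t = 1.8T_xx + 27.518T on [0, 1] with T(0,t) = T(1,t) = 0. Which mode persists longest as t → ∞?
Eigenvalues: λₙ = 1.8n²π²/1² - 27.518.
First three modes:
  n=1: λ₁ = 1.8π² - 27.518 ≈ -9.753
  n=2: λ₂ = 7.2π² - 27.518 ≈ 43.543
  n=3: λ₃ = 16.2π² - 27.518 ≈ 132.37
Since 1.8π² ≈ 17.765 < 27.518, λ₁ < 0.
The n=1 mode grows fastest (−λₙ is largest for n=1) → dominates.
Asymptotic: T ~ c₁ sin(πx/1) e^{9.753t} (exponential growth at rate −λ₁ ≈ 9.753).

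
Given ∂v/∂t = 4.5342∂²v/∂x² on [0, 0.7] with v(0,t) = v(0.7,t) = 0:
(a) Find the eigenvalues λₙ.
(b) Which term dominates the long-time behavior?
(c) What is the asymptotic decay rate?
Eigenvalues: λₙ = 4.5342n²π²/0.7².
First three modes:
  n=1: λ₁ = 4.5342π²/0.7² ≈ 91.328
  n=2: λ₂ = 18.1368π²/0.7² ≈ 365.312 (4× faster decay)
  n=3: λ₃ = 40.8078π²/0.7² ≈ 821.953 (9× faster decay)
As t → ∞, higher modes decay exponentially faster. The n=1 mode dominates: v ~ c₁ sin(πx/0.7) e^{-λ₁t}.
Decay rate: λ₁ = 4.5342π²/0.7² ≈ 91.328.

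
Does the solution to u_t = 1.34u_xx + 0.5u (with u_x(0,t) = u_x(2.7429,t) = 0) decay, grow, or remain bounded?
u grows unboundedly. With Neumann BCs the constant mode has diffusion eigenvalue 0, so any r > 0 makes it grow like e^(0.5t); solution grows exponentially.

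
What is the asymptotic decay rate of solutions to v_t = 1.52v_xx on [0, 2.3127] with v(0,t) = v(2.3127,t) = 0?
Eigenvalues: λₙ = 1.52n²π²/2.3127².
First three modes:
  n=1: λ₁ = 1.52π²/2.3127² ≈ 2.805
  n=2: λ₂ = 6.08π²/2.3127² ≈ 11.219 (4× faster decay)
  n=3: λ₃ = 13.68π²/2.3127² ≈ 25.243 (9× faster decay)
As t → ∞, higher modes decay exponentially faster. The n=1 mode dominates: v ~ c₁ sin(πx/2.3127) e^{-λ₁t}.
Decay rate: λ₁ = 1.52π²/2.3127² ≈ 2.805.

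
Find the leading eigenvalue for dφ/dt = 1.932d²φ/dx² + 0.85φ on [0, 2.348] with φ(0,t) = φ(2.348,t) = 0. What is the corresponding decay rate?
Eigenvalues: λₙ = 1.932n²π²/2.348² - 0.85.
First three modes:
  n=1: λ₁ = 1.932π²/2.348² - 0.85 ≈ 2.609
  n=2: λ₂ = 7.728π²/2.348² - 0.85 ≈ 12.985
  n=3: λ₃ = 17.388π²/2.348² - 0.85 ≈ 30.278
Since 1.932π²/2.348² ≈ 3.459 > 0.85, all λₙ > 0.
The n=1 mode decays slowest → dominates as t → ∞.
Asymptotic: φ ~ c₁ sin(πx/2.348) e^{-λ₁t} with decay rate λ₁ ≈ 2.609.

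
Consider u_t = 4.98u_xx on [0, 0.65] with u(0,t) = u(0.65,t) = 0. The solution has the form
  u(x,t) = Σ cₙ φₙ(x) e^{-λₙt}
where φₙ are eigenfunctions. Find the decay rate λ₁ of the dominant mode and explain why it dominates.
Eigenvalues: λₙ = 4.98n²π²/0.65².
First three modes:
  n=1: λ₁ = 4.98π²/0.65² ≈ 116.333
  n=2: λ₂ = 19.92π²/0.65² ≈ 465.331 (4× faster decay)
  n=3: λ₃ = 44.82π²/0.65² ≈ 1046.996 (9× faster decay)
As t → ∞, higher modes decay exponentially faster. The n=1 mode dominates: u ~ c₁ sin(πx/0.65) e^{-λ₁t}.
Decay rate: λ₁ = 4.98π²/0.65² ≈ 116.333.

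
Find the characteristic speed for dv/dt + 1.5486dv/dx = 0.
Speed = 1.5486. Information travels along x - 1.5486t = const (rightward).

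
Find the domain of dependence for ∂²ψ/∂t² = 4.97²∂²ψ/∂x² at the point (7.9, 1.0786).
Domain of dependence: [2.539358, 13.260642]. Signals travel at speed 4.97, so data within |x - 7.9| ≤ 4.97·1.0786 = 5.360642 can reach the point.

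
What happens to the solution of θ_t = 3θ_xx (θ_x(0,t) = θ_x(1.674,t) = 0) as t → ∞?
θ → constant (steady state). Heat is conserved (no flux at boundaries); solution approaches the spatial average.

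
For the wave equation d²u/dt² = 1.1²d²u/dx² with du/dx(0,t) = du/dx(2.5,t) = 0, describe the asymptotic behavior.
u oscillates about a mean that drifts linearly in t (generically unbounded; no decay). There is no damping, so the nonconstant modes persist as standing waves (energy conserved, no decay). But with Neumann conditions at both ends the constant mode has eigenvalue 0: the spatial mean M(t) of u satisfies M'' = 0, so M(t) = M(0) + M'(0)·t. Unless the initial velocity has zero mean (∫u_t(x,0)dx = 0), the solution grows linearly in t (unbounded, though not exponentially); if it does have zero mean, the solution stays bounded and simply oscillates.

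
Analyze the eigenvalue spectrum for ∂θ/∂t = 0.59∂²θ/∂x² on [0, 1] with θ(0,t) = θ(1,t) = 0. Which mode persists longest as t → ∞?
Eigenvalues: λₙ = 0.59n²π².
First three modes:
  n=1: λ₁ = 0.59π² ≈ 5.823
  n=2: λ₂ = 2.36π² ≈ 23.292 (4× faster decay)
  n=3: λ₃ = 5.31π² ≈ 52.408 (9× faster decay)
As t → ∞, higher modes decay exponentially faster. The n=1 mode dominates: θ ~ c₁ sin(πx) e^{-λ₁t}.
Decay rate: λ₁ = 0.59π² ≈ 5.823.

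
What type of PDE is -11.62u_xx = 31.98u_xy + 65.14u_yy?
Rewriting in standard form: -11.62u_xx - 31.98u_xy - 65.14u_yy = 0. With A = -11.62, B = -31.98, C = -65.14, the discriminant is -2004.9868. This is an elliptic PDE.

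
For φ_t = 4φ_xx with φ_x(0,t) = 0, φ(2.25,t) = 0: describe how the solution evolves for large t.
φ → 0. Heat escapes through the Dirichlet boundary.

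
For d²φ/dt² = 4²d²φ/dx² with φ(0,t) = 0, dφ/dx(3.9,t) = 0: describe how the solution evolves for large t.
φ oscillates (no decay). Energy is conserved; the solution oscillates indefinitely as standing waves.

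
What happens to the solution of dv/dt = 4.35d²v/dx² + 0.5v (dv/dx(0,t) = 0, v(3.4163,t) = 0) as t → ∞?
v → 0. Diffusion dominates reaction (r=0.5 < κπ²/(4L²)≈0.92); solution decays.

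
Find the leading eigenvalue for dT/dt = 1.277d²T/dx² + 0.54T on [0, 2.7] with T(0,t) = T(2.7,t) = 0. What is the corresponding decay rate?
Eigenvalues: λₙ = 1.277n²π²/2.7² - 0.54.
First three modes:
  n=1: λ₁ = 1.277π²/2.7² - 0.54 ≈ 1.189
  n=2: λ₂ = 5.108π²/2.7² - 0.54 ≈ 6.375
  n=3: λ₃ = 11.493π²/2.7² - 0.54 ≈ 15.02
Since 1.277π²/2.7² ≈ 1.729 > 0.54, all λₙ > 0.
The n=1 mode decays slowest → dominates as t → ∞.
Asymptotic: T ~ c₁ sin(πx/2.7) e^{-λ₁t} with decay rate λ₁ ≈ 1.189.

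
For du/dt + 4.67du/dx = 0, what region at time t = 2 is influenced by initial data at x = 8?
At x = 17.34. The characteristic carries data from (8, 0) to (17.34, 2).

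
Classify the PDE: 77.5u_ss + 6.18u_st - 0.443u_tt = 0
A = 77.5, B = 6.18, C = -0.443. Discriminant B² - 4AC = 175.5224. Since 175.5224 > 0, hyperbolic.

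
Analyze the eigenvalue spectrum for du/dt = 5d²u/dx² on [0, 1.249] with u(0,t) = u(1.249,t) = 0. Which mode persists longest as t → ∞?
Eigenvalues: λₙ = 5n²π²/1.249².
First three modes:
  n=1: λ₁ = 5π²/1.249² ≈ 31.633
  n=2: λ₂ = 20π²/1.249² ≈ 126.533 (4× faster decay)
  n=3: λ₃ = 45π²/1.249² ≈ 284.7 (9× faster decay)
As t → ∞, higher modes decay exponentially faster. The n=1 mode dominates: u ~ c₁ sin(πx/1.249) e^{-λ₁t}.
Decay rate: λ₁ = 5π²/1.249² ≈ 31.633.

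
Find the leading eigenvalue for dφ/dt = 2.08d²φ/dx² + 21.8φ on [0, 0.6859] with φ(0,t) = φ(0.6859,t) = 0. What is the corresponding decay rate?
Eigenvalues: λₙ = 2.08n²π²/0.6859² - 21.8.
First three modes:
  n=1: λ₁ = 2.08π²/0.6859² - 21.8 ≈ 21.836
  n=2: λ₂ = 8.32π²/0.6859² - 21.8 ≈ 152.743
  n=3: λ₃ = 18.72π²/0.6859² - 21.8 ≈ 370.921
Since 2.08π²/0.6859² ≈ 43.636 > 21.8, all λₙ > 0.
The n=1 mode decays slowest → dominates as t → ∞.
Asymptotic: φ ~ c₁ sin(πx/0.6859) e^{-λ₁t} with decay rate λ₁ ≈ 21.836.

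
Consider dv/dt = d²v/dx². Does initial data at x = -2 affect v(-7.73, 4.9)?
Yes, for any finite x. The heat equation has infinite propagation speed, so all initial data affects all points at any t > 0.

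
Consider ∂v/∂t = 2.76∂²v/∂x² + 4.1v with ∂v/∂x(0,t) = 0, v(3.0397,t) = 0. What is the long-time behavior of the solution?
As t → ∞, v grows unboundedly. Reaction dominates diffusion (r=4.1 > κπ²/(4L²)≈0.74); solution grows exponentially.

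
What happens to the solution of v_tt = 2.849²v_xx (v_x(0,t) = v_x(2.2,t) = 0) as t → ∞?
v oscillates about a mean that drifts linearly in t (generically unbounded; no decay). There is no damping, so the nonconstant modes persist as standing waves (energy conserved, no decay). But with Neumann conditions at both ends the constant mode has eigenvalue 0: the spatial mean M(t) of v satisfies M'' = 0, so M(t) = M(0) + M'(0)·t. Unless the initial velocity has zero mean (∫v_t(x,0)dx = 0), the solution grows linearly in t (unbounded, though not exponentially); if it does have zero mean, the solution stays bounded and simply oscillates.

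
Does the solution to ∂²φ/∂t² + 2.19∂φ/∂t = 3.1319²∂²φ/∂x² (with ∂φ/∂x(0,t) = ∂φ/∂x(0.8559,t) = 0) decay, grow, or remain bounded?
φ → constant (steady state). Damping (γ=2.19) dissipates the nonconstant modes; with Neumann BCs the spatial average obeys M''+γM'=0 and tends to a finite limit.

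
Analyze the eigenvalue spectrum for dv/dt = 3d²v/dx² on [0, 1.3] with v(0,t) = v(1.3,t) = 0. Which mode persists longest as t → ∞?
Eigenvalues: λₙ = 3n²π²/1.3².
First three modes:
  n=1: λ₁ = 3π²/1.3² ≈ 17.52
  n=2: λ₂ = 12π²/1.3² ≈ 70.08 (4× faster decay)
  n=3: λ₃ = 27π²/1.3² ≈ 157.68 (9× faster decay)
As t → ∞, higher modes decay exponentially faster. The n=1 mode dominates: v ~ c₁ sin(πx/1.3) e^{-λ₁t}.
Decay rate: λ₁ = 3π²/1.3² ≈ 17.52.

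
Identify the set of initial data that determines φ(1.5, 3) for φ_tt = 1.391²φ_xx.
Domain of dependence: [-2.673, 5.673]. Signals travel at speed 1.391, so data within |x - 1.5| ≤ 1.391·3 = 4.173 can reach the point.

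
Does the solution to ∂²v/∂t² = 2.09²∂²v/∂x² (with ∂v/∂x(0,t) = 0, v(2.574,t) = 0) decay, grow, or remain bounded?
v oscillates (no decay). Energy is conserved; the solution oscillates indefinitely as standing waves.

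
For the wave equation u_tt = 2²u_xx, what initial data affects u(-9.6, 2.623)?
Domain of dependence: [-14.846, -4.354]. Signals travel at speed 2, so data within |x - -9.6| ≤ 2·2.623 = 5.246 can reach the point.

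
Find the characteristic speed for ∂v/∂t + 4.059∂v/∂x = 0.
Speed = 4.059. Information travels along x - 4.059t = const (rightward).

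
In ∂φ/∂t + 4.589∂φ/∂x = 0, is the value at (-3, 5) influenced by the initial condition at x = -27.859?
No. Only data at x = -25.945 affects (-3, 5). Advection has one-way propagation along characteristics.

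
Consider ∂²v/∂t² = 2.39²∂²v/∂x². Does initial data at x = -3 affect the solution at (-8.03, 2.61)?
Yes. The domain of dependence is [-14.2679, -1.7921], and -3 ∈ [-14.2679, -1.7921].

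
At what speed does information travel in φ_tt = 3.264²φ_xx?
Speed = 3.264. Information travels along characteristics x = x₀ ± 3.264t.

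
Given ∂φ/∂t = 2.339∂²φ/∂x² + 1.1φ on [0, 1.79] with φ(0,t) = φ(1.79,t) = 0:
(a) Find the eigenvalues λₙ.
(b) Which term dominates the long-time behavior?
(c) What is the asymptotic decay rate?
Eigenvalues: λₙ = 2.339n²π²/1.79² - 1.1.
First three modes:
  n=1: λ₁ = 2.339π²/1.79² - 1.1 ≈ 6.105
  n=2: λ₂ = 9.356π²/1.79² - 1.1 ≈ 27.719
  n=3: λ₃ = 21.051π²/1.79² - 1.1 ≈ 63.743
Since 2.339π²/1.79² ≈ 7.205 > 1.1, all λₙ > 0.
The n=1 mode decays slowest → dominates as t → ∞.
Asymptotic: φ ~ c₁ sin(πx/1.79) e^{-λ₁t} with decay rate λ₁ ≈ 6.105.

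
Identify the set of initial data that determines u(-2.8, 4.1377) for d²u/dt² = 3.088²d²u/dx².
Domain of dependence: [-15.5772176, 9.9772176]. Signals travel at speed 3.088, so data within |x - -2.8| ≤ 3.088·4.1377 = 12.7772176 can reach the point.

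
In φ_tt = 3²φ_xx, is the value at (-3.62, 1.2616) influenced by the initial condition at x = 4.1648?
No. The domain of dependence is [-7.4048, 0.1648], and 4.1648 is outside this interval.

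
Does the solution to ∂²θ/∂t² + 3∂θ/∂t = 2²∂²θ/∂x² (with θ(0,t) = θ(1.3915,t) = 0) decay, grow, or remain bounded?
θ → 0. Damping (γ=3) dissipates energy; oscillations decay exponentially.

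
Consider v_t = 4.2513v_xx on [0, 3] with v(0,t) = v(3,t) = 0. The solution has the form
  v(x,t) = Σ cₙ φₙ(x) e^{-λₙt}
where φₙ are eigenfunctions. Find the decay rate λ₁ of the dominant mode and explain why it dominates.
Eigenvalues: λₙ = 4.2513n²π²/3².
First three modes:
  n=1: λ₁ = 4.2513π²/3² ≈ 4.662
  n=2: λ₂ = 17.0052π²/3² ≈ 18.648 (4× faster decay)
  n=3: λ₃ = 38.2617π²/3² ≈ 41.959 (9× faster decay)
As t → ∞, higher modes decay exponentially faster. The n=1 mode dominates: v ~ c₁ sin(πx/3) e^{-λ₁t}.
Decay rate: λ₁ = 4.2513π²/3² ≈ 4.662.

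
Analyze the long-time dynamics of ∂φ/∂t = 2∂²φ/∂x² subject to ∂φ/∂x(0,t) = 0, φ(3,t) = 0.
Long-time behavior: φ → 0. Heat escapes through the Dirichlet boundary.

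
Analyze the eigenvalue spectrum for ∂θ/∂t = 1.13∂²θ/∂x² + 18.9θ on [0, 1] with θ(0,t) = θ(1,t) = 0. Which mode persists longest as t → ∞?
Eigenvalues: λₙ = 1.13n²π²/1² - 18.9.
First three modes:
  n=1: λ₁ = 1.13π² - 18.9 ≈ -7.747
  n=2: λ₂ = 4.52π² - 18.9 ≈ 25.711
  n=3: λ₃ = 10.17π² - 18.9 ≈ 81.474
Since 1.13π² ≈ 11.153 < 18.9, λ₁ < 0.
The n=1 mode grows fastest (−λₙ is largest for n=1) → dominates.
Asymptotic: θ ~ c₁ sin(πx/1) e^{7.747t} (exponential growth at rate −λ₁ ≈ 7.747).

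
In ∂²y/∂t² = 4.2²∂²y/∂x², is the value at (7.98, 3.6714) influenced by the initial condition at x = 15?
Yes. The domain of dependence is [-7.43988, 23.39988], and 15 ∈ [-7.43988, 23.39988].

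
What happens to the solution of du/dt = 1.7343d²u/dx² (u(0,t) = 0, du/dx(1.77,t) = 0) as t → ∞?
u → 0. Heat escapes through the Dirichlet boundary.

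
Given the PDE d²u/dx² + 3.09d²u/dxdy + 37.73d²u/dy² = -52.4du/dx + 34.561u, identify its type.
Rewriting in standard form: d²u/dx² + 3.09d²u/dxdy + 37.73d²u/dy² + 52.4du/dx - 34.561u = 0. The second-order coefficients are A = 1, B = 3.09, C = 37.73. Since B² - 4AC = -141.3719 < 0, this is an elliptic PDE.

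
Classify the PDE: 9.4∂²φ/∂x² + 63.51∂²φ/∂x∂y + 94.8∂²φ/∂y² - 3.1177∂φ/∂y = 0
A = 9.4, B = 63.51, C = 94.8. Discriminant B² - 4AC = 469.0401. Since 469.0401 > 0, hyperbolic.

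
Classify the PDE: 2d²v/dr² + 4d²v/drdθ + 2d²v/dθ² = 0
A = 2, B = 4, C = 2. Discriminant B² - 4AC = 0. Since 0 = 0, parabolic.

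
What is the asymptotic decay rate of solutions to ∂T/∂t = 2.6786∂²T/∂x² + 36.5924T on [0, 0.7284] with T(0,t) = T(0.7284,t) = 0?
Eigenvalues: λₙ = 2.6786n²π²/0.7284² - 36.5924.
First three modes:
  n=1: λ₁ = 2.6786π²/0.7284² - 36.5924 ≈ 13.235
  n=2: λ₂ = 10.7144π²/0.7284² - 36.5924 ≈ 162.717
  n=3: λ₃ = 24.1074π²/0.7284² - 36.5924 ≈ 411.854
Since 2.6786π²/0.7284² ≈ 49.827 > 36.5924, all λₙ > 0.
The n=1 mode decays slowest → dominates as t → ∞.
Asymptotic: T ~ c₁ sin(πx/0.7284) e^{-λ₁t} with decay rate λ₁ ≈ 13.235.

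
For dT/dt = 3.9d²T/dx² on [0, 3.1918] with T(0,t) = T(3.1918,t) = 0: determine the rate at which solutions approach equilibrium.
Eigenvalues: λₙ = 3.9n²π²/3.1918².
First three modes:
  n=1: λ₁ = 3.9π²/3.1918² ≈ 3.778
  n=2: λ₂ = 15.6π²/3.1918² ≈ 15.113 (4× faster decay)
  n=3: λ₃ = 35.1π²/3.1918² ≈ 34.004 (9× faster decay)
As t → ∞, higher modes decay exponentially faster. The n=1 mode dominates: T ~ c₁ sin(πx/3.1918) e^{-λ₁t}.
Decay rate: λ₁ = 3.9π²/3.1918² ≈ 3.778.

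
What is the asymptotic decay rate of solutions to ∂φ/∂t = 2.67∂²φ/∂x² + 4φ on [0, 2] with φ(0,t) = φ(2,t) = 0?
Eigenvalues: λₙ = 2.67n²π²/2² - 4.
First three modes:
  n=1: λ₁ = 2.67π²/2² - 4 ≈ 2.588
  n=2: λ₂ = 10.68π²/2² - 4 ≈ 22.352
  n=3: λ₃ = 24.03π²/2² - 4 ≈ 55.292
Since 2.67π²/2² ≈ 6.588 > 4, all λₙ > 0.
The n=1 mode decays slowest → dominates as t → ∞.
Asymptotic: φ ~ c₁ sin(πx/2) e^{-λ₁t} with decay rate λ₁ ≈ 2.588.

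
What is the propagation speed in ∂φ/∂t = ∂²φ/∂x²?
Infinite. The heat equation is parabolic, not hyperbolic, so disturbances propagate instantly.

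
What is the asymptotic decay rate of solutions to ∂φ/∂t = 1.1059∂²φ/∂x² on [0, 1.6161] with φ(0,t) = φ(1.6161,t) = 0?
Eigenvalues: λₙ = 1.1059n²π²/1.6161².
First three modes:
  n=1: λ₁ = 1.1059π²/1.6161² ≈ 4.179
  n=2: λ₂ = 4.4236π²/1.6161² ≈ 16.716 (4× faster decay)
  n=3: λ₃ = 9.9531π²/1.6161² ≈ 37.612 (9× faster decay)
As t → ∞, higher modes decay exponentially faster. The n=1 mode dominates: φ ~ c₁ sin(πx/1.6161) e^{-λ₁t}.
Decay rate: λ₁ = 1.1059π²/1.6161² ≈ 4.179.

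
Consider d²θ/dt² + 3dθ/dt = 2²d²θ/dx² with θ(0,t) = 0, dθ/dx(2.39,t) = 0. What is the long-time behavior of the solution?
As t → ∞, θ → 0. Damping (γ=3) dissipates energy; oscillations decay exponentially.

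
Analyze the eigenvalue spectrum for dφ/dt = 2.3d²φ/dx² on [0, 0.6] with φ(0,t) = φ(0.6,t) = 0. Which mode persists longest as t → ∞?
Eigenvalues: λₙ = 2.3n²π²/0.6².
First three modes:
  n=1: λ₁ = 2.3π²/0.6² ≈ 63.056
  n=2: λ₂ = 9.2π²/0.6² ≈ 252.223 (4× faster decay)
  n=3: λ₃ = 20.7π²/0.6² ≈ 567.502 (9× faster decay)
As t → ∞, higher modes decay exponentially faster. The n=1 mode dominates: φ ~ c₁ sin(πx/0.6) e^{-λ₁t}.
Decay rate: λ₁ = 2.3π²/0.6² ≈ 63.056.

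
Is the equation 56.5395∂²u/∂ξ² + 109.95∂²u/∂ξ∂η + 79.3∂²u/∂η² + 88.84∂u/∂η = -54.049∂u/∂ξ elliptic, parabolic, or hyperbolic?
Rewriting in standard form: 56.5395∂²u/∂ξ² + 109.95∂²u/∂ξ∂η + 79.3∂²u/∂η² + 54.049∂u/∂ξ + 88.84∂u/∂η = 0. Computing B² - 4AC with A = 56.5395, B = 109.95, C = 79.3: discriminant = -5845.3269 (negative). Answer: elliptic.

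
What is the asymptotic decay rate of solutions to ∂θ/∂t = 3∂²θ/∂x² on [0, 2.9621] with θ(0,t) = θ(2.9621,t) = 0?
Eigenvalues: λₙ = 3n²π²/2.9621².
First three modes:
  n=1: λ₁ = 3π²/2.9621² ≈ 3.375
  n=2: λ₂ = 12π²/2.9621² ≈ 13.498 (4× faster decay)
  n=3: λ₃ = 27π²/2.9621² ≈ 30.371 (9× faster decay)
As t → ∞, higher modes decay exponentially faster. The n=1 mode dominates: θ ~ c₁ sin(πx/2.9621) e^{-λ₁t}.
Decay rate: λ₁ = 3π²/2.9621² ≈ 3.375.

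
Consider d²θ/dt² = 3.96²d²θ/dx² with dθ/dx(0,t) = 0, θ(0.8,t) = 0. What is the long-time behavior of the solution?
As t → ∞, θ oscillates (no decay). Energy is conserved; the solution oscillates indefinitely as standing waves.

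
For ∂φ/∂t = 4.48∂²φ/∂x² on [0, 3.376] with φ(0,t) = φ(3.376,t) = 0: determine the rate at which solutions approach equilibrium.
Eigenvalues: λₙ = 4.48n²π²/3.376².
First three modes:
  n=1: λ₁ = 4.48π²/3.376² ≈ 3.879
  n=2: λ₂ = 17.92π²/3.376² ≈ 15.518 (4× faster decay)
  n=3: λ₃ = 40.32π²/3.376² ≈ 34.915 (9× faster decay)
As t → ∞, higher modes decay exponentially faster. The n=1 mode dominates: φ ~ c₁ sin(πx/3.376) e^{-λ₁t}.
Decay rate: λ₁ = 4.48π²/3.376² ≈ 3.879.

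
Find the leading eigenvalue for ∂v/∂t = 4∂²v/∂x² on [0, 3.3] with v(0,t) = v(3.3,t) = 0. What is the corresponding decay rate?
Eigenvalues: λₙ = 4n²π²/3.3².
First three modes:
  n=1: λ₁ = 4π²/3.3² ≈ 3.625
  n=2: λ₂ = 16π²/3.3² ≈ 14.501 (4× faster decay)
  n=3: λ₃ = 36π²/3.3² ≈ 32.627 (9× faster decay)
As t → ∞, higher modes decay exponentially faster. The n=1 mode dominates: v ~ c₁ sin(πx/3.3) e^{-λ₁t}.
Decay rate: λ₁ = 4π²/3.3² ≈ 3.625.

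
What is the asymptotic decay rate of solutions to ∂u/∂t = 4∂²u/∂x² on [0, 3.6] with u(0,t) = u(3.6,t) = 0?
Eigenvalues: λₙ = 4n²π²/3.6².
First three modes:
  n=1: λ₁ = 4π²/3.6² ≈ 3.046
  n=2: λ₂ = 16π²/3.6² ≈ 12.185 (4× faster decay)
  n=3: λ₃ = 36π²/3.6² ≈ 27.416 (9× faster decay)
As t → ∞, higher modes decay exponentially faster. The n=1 mode dominates: u ~ c₁ sin(πx/3.6) e^{-λ₁t}.
Decay rate: λ₁ = 4π²/3.6² ≈ 3.046.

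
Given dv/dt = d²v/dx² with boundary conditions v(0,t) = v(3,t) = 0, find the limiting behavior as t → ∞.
v → 0. Heat diffuses out through both boundaries.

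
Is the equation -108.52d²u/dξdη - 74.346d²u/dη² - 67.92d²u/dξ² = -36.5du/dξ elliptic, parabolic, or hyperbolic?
Rewriting in standard form: -67.92d²u/dξ² - 108.52d²u/dξdη - 74.346d²u/dη² + 36.5du/dξ = 0. Computing B² - 4AC with A = -67.92, B = -108.52, C = -74.346: discriminant = -8421.73088 (negative). Answer: elliptic.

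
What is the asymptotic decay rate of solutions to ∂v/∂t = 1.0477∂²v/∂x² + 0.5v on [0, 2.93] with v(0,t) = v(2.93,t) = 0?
Eigenvalues: λₙ = 1.0477n²π²/2.93² - 0.5.
First three modes:
  n=1: λ₁ = 1.0477π²/2.93² - 0.5 ≈ 0.704
  n=2: λ₂ = 4.1908π²/2.93² - 0.5 ≈ 4.318
  n=3: λ₃ = 9.4293π²/2.93² - 0.5 ≈ 10.34
Since 1.0477π²/2.93² ≈ 1.204 > 0.5, all λₙ > 0.
The n=1 mode decays slowest → dominates as t → ∞.
Asymptotic: v ~ c₁ sin(πx/2.93) e^{-λ₁t} with decay rate λ₁ ≈ 0.704.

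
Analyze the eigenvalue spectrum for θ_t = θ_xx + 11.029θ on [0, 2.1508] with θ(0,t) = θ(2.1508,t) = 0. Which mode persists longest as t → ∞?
Eigenvalues: λₙ = n²π²/2.1508² - 11.029.
First three modes:
  n=1: λ₁ = π²/2.1508² - 11.029 ≈ -8.895
  n=2: λ₂ = 4π²/2.1508² - 11.029 ≈ -2.495
  n=3: λ₃ = 9π²/2.1508² - 11.029 ≈ 8.173
Since π²/2.1508² ≈ 2.134 < 11.029, λ₁ < 0.
The n=1 mode grows fastest (−λₙ is largest for n=1) → dominates.
Asymptotic: θ ~ c₁ sin(πx/2.1508) e^{8.895t} (exponential growth at rate −λ₁ ≈ 8.895).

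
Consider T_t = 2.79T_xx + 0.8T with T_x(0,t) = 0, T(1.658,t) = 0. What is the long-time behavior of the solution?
As t → ∞, T → 0. Diffusion dominates reaction (r=0.8 < κπ²/(4L²)≈2.5); solution decays.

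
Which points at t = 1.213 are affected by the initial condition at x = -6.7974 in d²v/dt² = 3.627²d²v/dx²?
Domain of influence: [-11.196951, -2.397849]. Data at x = -6.7974 spreads outward at speed 3.627.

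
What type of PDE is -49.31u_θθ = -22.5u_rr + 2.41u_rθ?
Rewriting in standard form: 22.5u_rr - 2.41u_rθ - 49.31u_θθ = 0. With A = 22.5, B = -2.41, C = -49.31, the discriminant is 4443.7081. This is a hyperbolic PDE.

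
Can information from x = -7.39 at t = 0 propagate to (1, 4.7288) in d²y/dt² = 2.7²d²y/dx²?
Yes. The domain of dependence is [-11.76776, 13.76776], and -7.39 ∈ [-11.76776, 13.76776].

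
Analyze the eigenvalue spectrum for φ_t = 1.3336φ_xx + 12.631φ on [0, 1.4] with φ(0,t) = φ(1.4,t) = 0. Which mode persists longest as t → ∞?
Eigenvalues: λₙ = 1.3336n²π²/1.4² - 12.631.
First three modes:
  n=1: λ₁ = 1.3336π²/1.4² - 12.631 ≈ -5.916
  n=2: λ₂ = 5.3344π²/1.4² - 12.631 ≈ 14.23
  n=3: λ₃ = 12.0024π²/1.4² - 12.631 ≈ 47.807
Since 1.3336π²/1.4² ≈ 6.715 < 12.631, λ₁ < 0.
The n=1 mode grows fastest (−λₙ is largest for n=1) → dominates.
Asymptotic: φ ~ c₁ sin(πx/1.4) e^{5.916t} (exponential growth at rate −λ₁ ≈ 5.916).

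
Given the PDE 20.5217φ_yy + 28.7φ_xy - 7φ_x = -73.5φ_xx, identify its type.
Rewriting in standard form: 73.5φ_xx + 28.7φ_xy + 20.5217φ_yy - 7φ_x = 0. The second-order coefficients are A = 73.5, B = 28.7, C = 20.5217. Since B² - 4AC = -5209.6898 < 0, this is an elliptic PDE.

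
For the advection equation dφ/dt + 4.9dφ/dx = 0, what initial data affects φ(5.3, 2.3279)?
A single point: x = -6.10671. The characteristic through (5.3, 2.3279) is x - 4.9t = const, so x = 5.3 - 4.9·2.3279 = -6.10671.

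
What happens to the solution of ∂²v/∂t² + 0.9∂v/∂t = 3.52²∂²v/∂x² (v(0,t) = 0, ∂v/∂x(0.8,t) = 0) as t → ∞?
v → 0. Damping (γ=0.9) dissipates energy; oscillations decay exponentially.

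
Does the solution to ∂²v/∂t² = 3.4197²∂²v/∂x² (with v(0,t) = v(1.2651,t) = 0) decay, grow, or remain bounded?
v oscillates (no decay). Energy is conserved; the solution oscillates indefinitely as standing waves.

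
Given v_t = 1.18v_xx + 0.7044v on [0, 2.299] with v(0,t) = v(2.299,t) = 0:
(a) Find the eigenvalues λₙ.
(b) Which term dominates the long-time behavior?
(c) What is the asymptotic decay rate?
Eigenvalues: λₙ = 1.18n²π²/2.299² - 0.7044.
First three modes:
  n=1: λ₁ = 1.18π²/2.299² - 0.7044 ≈ 1.499
  n=2: λ₂ = 4.72π²/2.299² - 0.7044 ≈ 8.109
  n=3: λ₃ = 10.62π²/2.299² - 0.7044 ≈ 19.127
Since 1.18π²/2.299² ≈ 2.203 > 0.7044, all λₙ > 0.
The n=1 mode decays slowest → dominates as t → ∞.
Asymptotic: v ~ c₁ sin(πx/2.299) e^{-λ₁t} with decay rate λ₁ ≈ 1.499.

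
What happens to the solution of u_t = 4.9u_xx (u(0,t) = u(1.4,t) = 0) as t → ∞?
u → 0. Heat diffuses out through both boundaries.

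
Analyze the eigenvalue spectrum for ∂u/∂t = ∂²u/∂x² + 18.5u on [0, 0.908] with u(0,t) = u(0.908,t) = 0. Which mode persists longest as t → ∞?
Eigenvalues: λₙ = n²π²/0.908² - 18.5.
First three modes:
  n=1: λ₁ = π²/0.908² - 18.5 ≈ -6.529
  n=2: λ₂ = 4π²/0.908² - 18.5 ≈ 29.384
  n=3: λ₃ = 9π²/0.908² - 18.5 ≈ 89.238
Since π²/0.908² ≈ 11.971 < 18.5, λ₁ < 0.
The n=1 mode grows fastest (−λₙ is largest for n=1) → dominates.
Asymptotic: u ~ c₁ sin(πx/0.908) e^{6.529t} (exponential growth at rate −λ₁ ≈ 6.529).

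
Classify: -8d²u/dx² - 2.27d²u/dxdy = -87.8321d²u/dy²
Rewriting in standard form: -8d²u/dx² - 2.27d²u/dxdy + 87.8321d²u/dy² = 0. Hyperbolic (discriminant = 2815.7801).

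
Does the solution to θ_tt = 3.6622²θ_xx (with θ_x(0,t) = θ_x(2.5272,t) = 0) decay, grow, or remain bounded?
θ oscillates about a mean that drifts linearly in t (generically unbounded; no decay). There is no damping, so the nonconstant modes persist as standing waves (energy conserved, no decay). But with Neumann conditions at both ends the constant mode has eigenvalue 0: the spatial mean M(t) of θ satisfies M'' = 0, so M(t) = M(0) + M'(0)·t. Unless the initial velocity has zero mean (∫θ_t(x,0)dx = 0), the solution grows linearly in t (unbounded, though not exponentially); if it does have zero mean, the solution stays bounded and simply oscillates.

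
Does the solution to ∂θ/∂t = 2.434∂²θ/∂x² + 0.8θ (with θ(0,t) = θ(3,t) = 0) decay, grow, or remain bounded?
θ → 0. Diffusion dominates reaction (r=0.8 < κπ²/L²≈2.67); solution decays.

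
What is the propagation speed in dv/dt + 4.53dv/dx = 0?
Speed = 4.53. Information travels along x - 4.53t = const (rightward).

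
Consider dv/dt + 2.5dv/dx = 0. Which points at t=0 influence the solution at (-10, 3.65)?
A single point: x = -19.125. The characteristic through (-10, 3.65) is x - 2.5t = const, so x = -10 - 2.5·3.65 = -19.125.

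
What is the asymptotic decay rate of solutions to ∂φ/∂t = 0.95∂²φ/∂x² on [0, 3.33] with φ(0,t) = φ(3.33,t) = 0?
Eigenvalues: λₙ = 0.95n²π²/3.33².
First three modes:
  n=1: λ₁ = 0.95π²/3.33² ≈ 0.846
  n=2: λ₂ = 3.8π²/3.33² ≈ 3.382 (4× faster decay)
  n=3: λ₃ = 8.55π²/3.33² ≈ 7.61 (9× faster decay)
As t → ∞, higher modes decay exponentially faster. The n=1 mode dominates: φ ~ c₁ sin(πx/3.33) e^{-λ₁t}.
Decay rate: λ₁ = 0.95π²/3.33² ≈ 0.846.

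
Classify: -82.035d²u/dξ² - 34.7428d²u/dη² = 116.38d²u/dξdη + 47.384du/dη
Rewriting in standard form: -82.035d²u/dξ² - 116.38d²u/dξdη - 34.7428d²u/dη² - 47.384du/dη = 0. Hyperbolic (discriminant = 2143.802008).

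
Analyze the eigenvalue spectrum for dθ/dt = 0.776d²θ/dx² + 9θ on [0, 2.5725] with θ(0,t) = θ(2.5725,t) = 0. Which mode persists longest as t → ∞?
Eigenvalues: λₙ = 0.776n²π²/2.5725² - 9.
First three modes:
  n=1: λ₁ = 0.776π²/2.5725² - 9 ≈ -7.843
  n=2: λ₂ = 3.104π²/2.5725² - 9 ≈ -4.371
  n=3: λ₃ = 6.984π²/2.5725² - 9 ≈ 1.416
Since 0.776π²/2.5725² ≈ 1.157 < 9, λ₁ < 0.
The n=1 mode grows fastest (−λₙ is largest for n=1) → dominates.
Asymptotic: θ ~ c₁ sin(πx/2.5725) e^{7.843t} (exponential growth at rate −λ₁ ≈ 7.843).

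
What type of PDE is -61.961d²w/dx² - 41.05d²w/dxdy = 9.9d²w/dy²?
Rewriting in standard form: -61.961d²w/dx² - 41.05d²w/dxdy - 9.9d²w/dy² = 0. With A = -61.961, B = -41.05, C = -9.9, the discriminant is -768.5531. This is an elliptic PDE.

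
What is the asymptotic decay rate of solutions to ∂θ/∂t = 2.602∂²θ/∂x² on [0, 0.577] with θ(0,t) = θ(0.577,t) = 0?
Eigenvalues: λₙ = 2.602n²π²/0.577².
First three modes:
  n=1: λ₁ = 2.602π²/0.577² ≈ 77.136
  n=2: λ₂ = 10.408π²/0.577² ≈ 308.543 (4× faster decay)
  n=3: λ₃ = 23.418π²/0.577² ≈ 694.221 (9× faster decay)
As t → ∞, higher modes decay exponentially faster. The n=1 mode dominates: θ ~ c₁ sin(πx/0.577) e^{-λ₁t}.
Decay rate: λ₁ = 2.602π²/0.577² ≈ 77.136.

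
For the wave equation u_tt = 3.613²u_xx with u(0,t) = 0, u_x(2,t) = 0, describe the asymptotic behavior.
u oscillates (no decay). Energy is conserved; the solution oscillates indefinitely as standing waves.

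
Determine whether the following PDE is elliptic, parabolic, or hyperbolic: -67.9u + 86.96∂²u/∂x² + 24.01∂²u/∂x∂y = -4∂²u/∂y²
Rewriting in standard form: 86.96∂²u/∂x² + 24.01∂²u/∂x∂y + 4∂²u/∂y² - 67.9u = 0. Coefficients: A = 86.96, B = 24.01, C = 4. B² - 4AC = -814.8799, which is negative, so the equation is elliptic.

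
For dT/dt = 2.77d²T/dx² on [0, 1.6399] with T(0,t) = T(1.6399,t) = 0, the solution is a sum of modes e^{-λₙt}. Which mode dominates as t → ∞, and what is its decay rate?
Eigenvalues: λₙ = 2.77n²π²/1.6399².
First three modes:
  n=1: λ₁ = 2.77π²/1.6399² ≈ 10.166
  n=2: λ₂ = 11.08π²/1.6399² ≈ 40.664 (4× faster decay)
  n=3: λ₃ = 24.93π²/1.6399² ≈ 91.493 (9× faster decay)
As t → ∞, higher modes decay exponentially faster. The n=1 mode dominates: T ~ c₁ sin(πx/1.6399) e^{-λ₁t}.
Decay rate: λ₁ = 2.77π²/1.6399² ≈ 10.166.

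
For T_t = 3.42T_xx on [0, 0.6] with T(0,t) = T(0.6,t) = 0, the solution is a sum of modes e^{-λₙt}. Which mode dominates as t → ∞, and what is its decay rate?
Eigenvalues: λₙ = 3.42n²π²/0.6².
First three modes:
  n=1: λ₁ = 3.42π²/0.6² ≈ 93.761
  n=2: λ₂ = 13.68π²/0.6² ≈ 375.045 (4× faster decay)
  n=3: λ₃ = 30.78π²/0.6² ≈ 843.851 (9× faster decay)
As t → ∞, higher modes decay exponentially faster. The n=1 mode dominates: T ~ c₁ sin(πx/0.6) e^{-λ₁t}.
Decay rate: λ₁ = 3.42π²/0.6² ≈ 93.761.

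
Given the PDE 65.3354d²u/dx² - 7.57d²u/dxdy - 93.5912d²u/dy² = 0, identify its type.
The second-order coefficients are A = 65.3354, B = -7.57, C = -93.5912. Since B² - 4AC = 24516.57885392 > 0, this is a hyperbolic PDE.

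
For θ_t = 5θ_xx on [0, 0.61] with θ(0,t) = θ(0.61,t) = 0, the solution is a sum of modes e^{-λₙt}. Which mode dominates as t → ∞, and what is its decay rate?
Eigenvalues: λₙ = 5n²π²/0.61².
First three modes:
  n=1: λ₁ = 5π²/0.61² ≈ 132.62
  n=2: λ₂ = 20π²/0.61² ≈ 530.481 (4× faster decay)
  n=3: λ₃ = 45π²/0.61² ≈ 1193.583 (9× faster decay)
As t → ∞, higher modes decay exponentially faster. The n=1 mode dominates: θ ~ c₁ sin(πx/0.61) e^{-λ₁t}.
Decay rate: λ₁ = 5π²/0.61² ≈ 132.62.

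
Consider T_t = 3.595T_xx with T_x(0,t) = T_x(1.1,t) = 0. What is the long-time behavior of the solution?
As t → ∞, T → constant (steady state). Heat is conserved (no flux at boundaries); solution approaches the spatial average.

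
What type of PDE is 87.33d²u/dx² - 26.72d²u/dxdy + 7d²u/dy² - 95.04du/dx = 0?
With A = 87.33, B = -26.72, C = 7, the discriminant is -1731.2816. This is an elliptic PDE.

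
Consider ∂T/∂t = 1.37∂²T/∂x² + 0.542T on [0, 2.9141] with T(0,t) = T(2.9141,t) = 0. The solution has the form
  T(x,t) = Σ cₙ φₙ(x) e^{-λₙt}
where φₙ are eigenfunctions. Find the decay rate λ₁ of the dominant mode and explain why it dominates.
Eigenvalues: λₙ = 1.37n²π²/2.9141² - 0.542.
First three modes:
  n=1: λ₁ = 1.37π²/2.9141² - 0.542 ≈ 1.05
  n=2: λ₂ = 5.48π²/2.9141² - 0.542 ≈ 5.827
  n=3: λ₃ = 12.33π²/2.9141² - 0.542 ≈ 13.788
Since 1.37π²/2.9141² ≈ 1.592 > 0.542, all λₙ > 0.
The n=1 mode decays slowest → dominates as t → ∞.
Asymptotic: T ~ c₁ sin(πx/2.9141) e^{-λ₁t} with decay rate λ₁ ≈ 1.05.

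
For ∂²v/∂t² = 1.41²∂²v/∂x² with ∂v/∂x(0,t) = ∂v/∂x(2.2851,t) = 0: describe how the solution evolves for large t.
v oscillates about a mean that drifts linearly in t (generically unbounded; no decay). There is no damping, so the nonconstant modes persist as standing waves (energy conserved, no decay). But with Neumann conditions at both ends the constant mode has eigenvalue 0: the spatial mean M(t) of v satisfies M'' = 0, so M(t) = M(0) + M'(0)·t. Unless the initial velocity has zero mean (∫v_t(x,0)dx = 0), the solution grows linearly in t (unbounded, though not exponentially); if it does have zero mean, the solution stays bounded and simply oscillates.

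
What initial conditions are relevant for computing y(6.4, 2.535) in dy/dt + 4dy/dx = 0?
A single point: x = -3.74. The characteristic through (6.4, 2.535) is x - 4t = const, so x = 6.4 - 4·2.535 = -3.74.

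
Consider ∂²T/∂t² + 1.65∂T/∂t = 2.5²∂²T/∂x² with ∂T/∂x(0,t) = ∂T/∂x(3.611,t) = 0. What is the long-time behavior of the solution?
As t → ∞, T → constant (steady state). Damping (γ=1.65) dissipates the nonconstant modes; with Neumann BCs the spatial average obeys M''+γM'=0 and tends to a finite limit.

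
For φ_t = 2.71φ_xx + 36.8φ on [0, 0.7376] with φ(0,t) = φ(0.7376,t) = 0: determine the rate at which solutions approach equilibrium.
Eigenvalues: λₙ = 2.71n²π²/0.7376² - 36.8.
First three modes:
  n=1: λ₁ = 2.71π²/0.7376² - 36.8 ≈ 12.362
  n=2: λ₂ = 10.84π²/0.7376² - 36.8 ≈ 159.847
  n=3: λ₃ = 24.39π²/0.7376² - 36.8 ≈ 405.656
Since 2.71π²/0.7376² ≈ 49.162 > 36.8, all λₙ > 0.
The n=1 mode decays slowest → dominates as t → ∞.
Asymptotic: φ ~ c₁ sin(πx/0.7376) e^{-λ₁t} with decay rate λ₁ ≈ 12.362.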